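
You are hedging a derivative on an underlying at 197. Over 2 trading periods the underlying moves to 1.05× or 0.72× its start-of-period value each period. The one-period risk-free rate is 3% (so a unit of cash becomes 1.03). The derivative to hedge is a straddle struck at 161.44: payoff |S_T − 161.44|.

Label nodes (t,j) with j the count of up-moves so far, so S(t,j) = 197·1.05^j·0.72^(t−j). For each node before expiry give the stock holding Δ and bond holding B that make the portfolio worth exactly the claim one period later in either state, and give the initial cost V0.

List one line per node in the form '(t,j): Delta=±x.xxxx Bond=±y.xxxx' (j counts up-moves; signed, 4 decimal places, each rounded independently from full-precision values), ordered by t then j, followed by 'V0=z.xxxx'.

(0,0): Delta=0.5643 Bond=-63.2474
(1,0): Delta=-1.0000 Bond=156.7379
(1,1): Delta=0.6335 Bond=-79.4598
V0=47.9230

No-arbitrage ⇒ martingale measure with p* = (R−d)/(u−d) = 0.9394.
At expiry t=2: V(2,0)=59.3152, V(2,1)=12.5080, V(2,2)=55.7525
  t=1,j=0: stock 141.8400 → up 148.9320 (V=12.5080), down 102.1248 (V=59.3152). Price 14.8979; hedge Δ=-1.0000, bond B=156.7379.
  t=1,j=1: stock 206.8500 → up 217.1925 (V=55.7525), down 148.9320 (V=12.5080). Price 51.5841; hedge Δ=0.6335, bond B=-79.4598.
  t=0,j=0: stock 197.0000 → up 206.8500 (V=51.5841), down 141.8400 (V=14.8979). Price 47.9230; hedge Δ=0.5643, bond B=-63.2474.
Check: Δ(0,0)·S0 + B(0,0) = 47.9230 = V0.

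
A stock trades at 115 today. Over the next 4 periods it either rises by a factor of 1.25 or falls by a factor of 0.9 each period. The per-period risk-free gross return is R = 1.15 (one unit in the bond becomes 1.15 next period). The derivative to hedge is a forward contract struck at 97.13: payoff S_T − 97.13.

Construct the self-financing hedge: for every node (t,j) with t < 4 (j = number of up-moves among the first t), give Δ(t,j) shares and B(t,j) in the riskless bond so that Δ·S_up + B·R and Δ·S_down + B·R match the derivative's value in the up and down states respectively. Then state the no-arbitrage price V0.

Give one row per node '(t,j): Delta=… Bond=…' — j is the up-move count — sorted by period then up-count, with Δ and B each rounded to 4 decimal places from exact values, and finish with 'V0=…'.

Since d<R<u, set p* = (R−d)/(u−d) = 0.7143; price each node as the discounted p*-expectation of its children.
At expiry t=4: V(4,0)=-21.6785, V(4,1)=7.6638, V(4,2)=48.4169, V(4,3)=105.0184, V(4,4)=183.6317
Node (3,0) S=83.8350: V=(p*·7.6638+(1−p*)·-21.6785)/1.15=-0.6259; Δ=(7.6638−-21.6785)/(104.7938−75.4515)=1.0000; B=V−Δ·S=-84.4609
Node (3,1) S=116.4375: V=(p*·48.4169+(1−p*)·7.6638)/1.15=31.9766; Δ=(48.4169−7.6638)/(145.5469−104.7938)=1.0000; B=V−Δ·S=-84.4609
Node (3,2) S=161.7188: V=(p*·105.0184+(1−p*)·48.4169)/1.15=77.2579; Δ=(105.0184−48.4169)/(202.1484−145.5469)=1.0000; B=V−Δ·S=-84.4609
Node (3,3) S=224.6094: V=(p*·183.6317+(1−p*)·105.0184)/1.15=140.1485; Δ=(183.6317−105.0184)/(280.7617−202.1484)=1.0000; B=V−Δ·S=-84.4609
Node (2,0) S=93.1500: V=(p*·31.9766+(1−p*)·-0.6259)/1.15=19.7058; Δ=(31.9766−-0.6259)/(116.4375−83.8350)=1.0000; B=V−Δ·S=-73.4442
Node (2,1) S=129.3750: V=(p*·77.2579+(1−p*)·31.9766)/1.15=55.9308; Δ=(77.2579−31.9766)/(161.7188−116.4375)=1.0000; B=V−Δ·S=-73.4442
Node (2,2) S=179.6875: V=(p*·140.1485+(1−p*)·77.2579)/1.15=106.2433; Δ=(140.1485−77.2579)/(224.6094−161.7188)=1.0000; B=V−Δ·S=-73.4442
Node (1,0) S=103.5000: V=(p*·55.9308+(1−p*)·19.7058)/1.15=39.6354; Δ=(55.9308−19.7058)/(129.3750−93.1500)=1.0000; B=V−Δ·S=-63.8646
Node (1,1) S=143.7500: V=(p*·106.2433+(1−p*)·55.9308)/1.15=79.8854; Δ=(106.2433−55.9308)/(179.6875−129.3750)=1.0000; B=V−Δ·S=-63.8646
Node (0,0) S=115.0000: V=(p*·79.8854+(1−p*)·39.6354)/1.15=59.4656; Δ=(79.8854−39.6354)/(143.7500−103.5000)=1.0000; B=V−Δ·S=-55.5344
The time-0 hedge costs 59.4656, which is the no-arbitrage price.

(0,0): Delta=1.0000 Bond=-55.5344
(1,0): Delta=1.0000 Bond=-63.8646
(1,1): Delta=1.0000 Bond=-63.8646
(2,0): Delta=1.0000 Bond=-73.4442
(2,1): Delta=1.0000 Bond=-73.4442
(2,2): Delta=1.0000 Bond=-73.4442
(3,0): Delta=1.0000 Bond=-84.4609
(3,1): Delta=1.0000 Bond=-84.4609
(3,2): Delta=1.0000 Bond=-84.4609
(3,3): Delta=1.0000 Bond=-84.4609
V0=59.4656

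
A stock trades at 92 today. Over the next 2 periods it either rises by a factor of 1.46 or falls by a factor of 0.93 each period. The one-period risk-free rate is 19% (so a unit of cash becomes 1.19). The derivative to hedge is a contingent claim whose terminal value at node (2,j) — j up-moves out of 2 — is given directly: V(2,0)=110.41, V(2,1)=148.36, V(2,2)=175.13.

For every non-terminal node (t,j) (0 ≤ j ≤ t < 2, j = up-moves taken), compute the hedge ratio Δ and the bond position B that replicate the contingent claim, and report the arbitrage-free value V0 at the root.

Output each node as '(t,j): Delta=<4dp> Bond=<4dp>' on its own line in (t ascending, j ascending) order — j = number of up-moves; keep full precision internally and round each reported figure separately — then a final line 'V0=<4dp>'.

(0,0): Delta=0.5595 Bond=50.8857
(1,0): Delta=0.8369 Bond=36.8223
(1,1): Delta=0.3760 Bond=85.1985
V0=102.3610

No-arbitrage ⇒ martingale measure with p* = (R−d)/(u−d) = 0.4906.
At expiry t=2: V(2,0)=110.4100, V(2,1)=148.3600, V(2,2)=175.1300
  t=1,j=0: stock 85.5600 → up 124.9176 (V=148.3600), down 79.5708 (V=110.4100). Price 108.4260; hedge Δ=0.8369, bond B=36.8223.
  t=1,j=1: stock 134.3200 → up 196.1072 (V=175.1300), down 124.9176 (V=148.3600). Price 135.7079; hedge Δ=0.3760, bond B=85.1985.
  t=0,j=0: stock 92.0000 → up 134.3200 (V=135.7079), down 85.5600 (V=108.4260). Price 102.3610; hedge Δ=0.5595, bond B=50.8857.
Each (Δ,B) replicates both successor values, so the strategy is self-financing and V0 is arbitrage-free.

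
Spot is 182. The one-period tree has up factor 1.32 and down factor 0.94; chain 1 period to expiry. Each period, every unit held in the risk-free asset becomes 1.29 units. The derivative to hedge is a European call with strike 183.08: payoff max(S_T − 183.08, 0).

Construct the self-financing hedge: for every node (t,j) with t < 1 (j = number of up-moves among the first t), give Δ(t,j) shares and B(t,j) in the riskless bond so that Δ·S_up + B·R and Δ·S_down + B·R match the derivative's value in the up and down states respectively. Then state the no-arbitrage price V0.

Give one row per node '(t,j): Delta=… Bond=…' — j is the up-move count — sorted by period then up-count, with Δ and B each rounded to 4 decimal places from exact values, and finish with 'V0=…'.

The replicating-portfolio and risk-neutral prices coincide; use p* = (1.29−0.94)/(1.32−0.94) = 0.9211 for the latter.
At expiry t=1: V(1,0)=0.0000, V(1,1)=57.1600
Node (0,0) S=182.0000: V=(p*·57.1600+(1−p*)·0.0000)/1.29=40.8119; Δ=(57.1600−0.0000)/(240.2400−171.0800)=0.8265; B=V−Δ·S=-109.6091
Root portfolio cost Δ·182+B reproduces V0=40.8119.

(0,0): Delta=0.8265 Bond=-109.6091
V0=40.8119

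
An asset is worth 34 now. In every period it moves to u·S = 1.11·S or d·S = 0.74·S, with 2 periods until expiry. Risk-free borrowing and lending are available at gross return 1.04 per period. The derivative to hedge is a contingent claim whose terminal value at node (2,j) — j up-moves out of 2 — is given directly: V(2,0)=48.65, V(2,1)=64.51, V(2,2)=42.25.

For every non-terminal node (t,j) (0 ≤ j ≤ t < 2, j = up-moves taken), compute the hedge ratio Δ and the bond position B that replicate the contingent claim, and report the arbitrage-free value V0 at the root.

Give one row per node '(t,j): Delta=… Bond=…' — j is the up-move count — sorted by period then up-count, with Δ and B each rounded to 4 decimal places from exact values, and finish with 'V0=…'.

Since d<R<u, set p* = (R−d)/(u−d) = 0.8108; price each node as the discounted p*-expectation of its children.
At expiry t=2: V(2,0)=48.6500, V(2,1)=64.5100, V(2,2)=42.2500
(1,0): S=25.1600. Δ = (V_up−V_dn)/(S_up−S_dn) = (64.5100−48.6500)/(27.9276−18.6184) = 1.7037. V = [p*·64.5100 + (1−p*)·48.6500]/1.04 = 59.1437. B = V − Δ·S = 16.2788.
(1,1): S=37.7400. Δ = (V_up−V_dn)/(S_up−S_dn) = (42.2500−64.5100)/(41.8914−27.9276) = -1.5941. V = [p*·42.2500 + (1−p*)·64.5100]/1.04 = 44.6744. B = V − Δ·S = 104.8365.
(0,0): S=34.0000. Δ = (V_up−V_dn)/(S_up−S_dn) = (44.6744−59.1437)/(37.7400−25.1600) = -1.1502. V = [p*·44.6744 + (1−p*)·59.1437]/1.04 = 45.5883. B = V − Δ·S = 84.6946.
Check: Δ(0,0)·S0 + B(0,0) = 45.5883 = V0.

(0,0): Delta=-1.1502 Bond=84.6946
(1,0): Delta=1.7037 Bond=16.2788
(1,1): Delta=-1.5941 Bond=104.8365
V0=45.5883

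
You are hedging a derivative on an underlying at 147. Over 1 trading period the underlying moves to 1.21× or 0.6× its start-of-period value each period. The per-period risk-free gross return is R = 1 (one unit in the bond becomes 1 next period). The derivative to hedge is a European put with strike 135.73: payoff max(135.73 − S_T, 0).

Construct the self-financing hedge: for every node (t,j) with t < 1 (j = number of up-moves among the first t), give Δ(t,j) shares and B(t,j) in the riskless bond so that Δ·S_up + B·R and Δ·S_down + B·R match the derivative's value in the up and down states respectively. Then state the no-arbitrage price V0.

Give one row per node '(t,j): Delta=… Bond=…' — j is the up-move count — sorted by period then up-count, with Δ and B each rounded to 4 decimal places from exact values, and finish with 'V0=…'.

Since d<R<u, set p* = (R−d)/(u−d) = 0.6557; price each node as the discounted p*-expectation of its children.
Terminal payoffs: V(1,0)=47.5300, V(1,1)=0.0000
(0,0): S=147.0000. Δ = (V_up−V_dn)/(S_up−S_dn) = (0.0000−47.5300)/(177.8700−88.2000) = -0.5301. V = [p*·0.0000 + (1−p*)·47.5300]/1 = 16.3628. B = V − Δ·S = 94.2808.
Each (Δ,B) replicates both successor values, so the strategy is self-financing and V0 is arbitrage-free.

(0,0): Delta=-0.5301 Bond=94.2808
V0=16.3628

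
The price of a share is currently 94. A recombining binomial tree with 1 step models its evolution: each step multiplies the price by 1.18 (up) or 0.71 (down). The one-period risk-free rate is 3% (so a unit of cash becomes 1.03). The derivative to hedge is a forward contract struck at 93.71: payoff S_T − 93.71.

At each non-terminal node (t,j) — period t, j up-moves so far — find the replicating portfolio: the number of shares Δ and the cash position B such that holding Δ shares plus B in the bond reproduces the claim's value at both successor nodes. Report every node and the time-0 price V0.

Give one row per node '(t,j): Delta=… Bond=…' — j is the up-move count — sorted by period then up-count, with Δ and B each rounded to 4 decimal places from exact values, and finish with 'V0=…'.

The replicating-portfolio and risk-neutral prices coincide; use p* = (1.03−0.71)/(1.18−0.71) = 0.6809 for the latter.
Terminal values V(1,·): V(1,0)=-26.9700, V(1,1)=17.2100
  t=0,j=0: stock 94.0000 → up 110.9200 (V=17.2100), down 66.7400 (V=-26.9700). Price 3.0194; hedge Δ=1.0000, bond B=-90.9806.
Root portfolio cost Δ·94+B reproduces V0=3.0194.

(0,0): Delta=1.0000 Bond=-90.9806
V0=3.0194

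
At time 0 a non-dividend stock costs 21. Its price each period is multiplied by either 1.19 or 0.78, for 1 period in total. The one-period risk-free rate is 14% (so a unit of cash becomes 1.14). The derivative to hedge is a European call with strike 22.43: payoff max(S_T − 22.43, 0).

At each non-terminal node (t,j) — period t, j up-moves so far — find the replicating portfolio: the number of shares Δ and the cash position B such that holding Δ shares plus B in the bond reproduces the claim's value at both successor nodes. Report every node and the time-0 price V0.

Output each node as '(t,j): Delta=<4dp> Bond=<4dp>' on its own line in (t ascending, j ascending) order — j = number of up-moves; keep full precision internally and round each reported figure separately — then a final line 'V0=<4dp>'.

No-arbitrage ⇒ martingale measure with p* = (R−d)/(u−d) = 0.8780.
Payoff layer (t=1): V(1,0)=0.0000, V(1,1)=2.5600
Node (0,0) S=21.0000: V=(p*·2.5600+(1−p*)·0.0000)/1.14=1.9718; Δ=(2.5600−0.0000)/(24.9900−16.3800)=0.2973; B=V−Δ·S=-4.2721
Each (Δ,B) replicates both successor values, so the strategy is self-financing and V0 is arbitrage-free.

(0,0): Delta=0.2973 Bond=-4.2721
V0=1.9718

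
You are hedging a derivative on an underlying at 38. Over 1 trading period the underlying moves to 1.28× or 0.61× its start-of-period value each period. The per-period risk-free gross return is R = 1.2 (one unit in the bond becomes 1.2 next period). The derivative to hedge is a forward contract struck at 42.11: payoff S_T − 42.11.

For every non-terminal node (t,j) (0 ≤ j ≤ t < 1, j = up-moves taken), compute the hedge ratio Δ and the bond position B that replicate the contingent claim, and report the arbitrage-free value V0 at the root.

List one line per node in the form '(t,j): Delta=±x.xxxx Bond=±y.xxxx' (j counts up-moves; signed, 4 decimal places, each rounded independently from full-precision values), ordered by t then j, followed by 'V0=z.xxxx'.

(0,0): Delta=1.0000 Bond=-35.0917
V0=2.9083

Risk-neutral probability p* = (R−d)/(u−d) = (1.2−0.61)/(1.28−0.61) = 0.8806.
Terminal payoffs: V(1,0)=-18.9300, V(1,1)=6.5300
(0,0): S=38.0000. Δ = (V_up−V_dn)/(S_up−S_dn) = (6.5300−-18.9300)/(48.6400−23.1800) = 1.0000. V = [p*·6.5300 + (1−p*)·-18.9300]/1.2 = 2.9083. B = V − Δ·S = -35.0917.
The time-0 hedge costs 2.9083, which is the no-arbitrage price.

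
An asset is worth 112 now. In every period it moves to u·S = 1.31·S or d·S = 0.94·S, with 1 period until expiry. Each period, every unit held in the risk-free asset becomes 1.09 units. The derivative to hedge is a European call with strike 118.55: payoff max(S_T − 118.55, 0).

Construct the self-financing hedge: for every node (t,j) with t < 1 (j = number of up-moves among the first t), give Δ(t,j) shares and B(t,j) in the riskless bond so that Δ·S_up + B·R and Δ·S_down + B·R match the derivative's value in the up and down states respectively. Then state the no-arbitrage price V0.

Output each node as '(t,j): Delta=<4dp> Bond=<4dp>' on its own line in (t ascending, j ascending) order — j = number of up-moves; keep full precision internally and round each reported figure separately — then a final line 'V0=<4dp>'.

(0,0): Delta=0.6798 Bond=-65.6578
V0=10.4773

Since d<R<u, set p* = (R−d)/(u−d) = 0.4054; price each node as the discounted p*-expectation of its children.
Terminal values V(1,·): V(1,0)=0.0000, V(1,1)=28.1700
(0,0): S=112.0000. Δ = (V_up−V_dn)/(S_up−S_dn) = (28.1700−0.0000)/(146.7200−105.2800) = 0.6798. V = [p*·28.1700 + (1−p*)·0.0000]/1.09 = 10.4773. B = V − Δ·S = -65.6578.
Each (Δ,B) replicates both successor values, so the strategy is self-financing and V0 is arbitrage-free.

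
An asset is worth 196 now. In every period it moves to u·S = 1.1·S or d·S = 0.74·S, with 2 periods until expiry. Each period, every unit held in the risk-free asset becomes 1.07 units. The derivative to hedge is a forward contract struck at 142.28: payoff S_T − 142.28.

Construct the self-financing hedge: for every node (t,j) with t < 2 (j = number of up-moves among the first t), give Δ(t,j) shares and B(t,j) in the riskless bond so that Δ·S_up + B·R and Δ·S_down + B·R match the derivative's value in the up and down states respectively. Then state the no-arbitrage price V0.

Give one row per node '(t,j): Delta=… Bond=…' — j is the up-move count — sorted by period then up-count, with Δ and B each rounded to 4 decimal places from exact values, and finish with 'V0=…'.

Under the risk-neutral measure, an up-move has probability p* = (R−d)/(u−d) = 0.9167 and values discount at R = 1.07.
At expiry t=2: V(2,0)=-34.9504, V(2,1)=17.2640, V(2,2)=94.8800
Node (1,0) S=145.0400: V=(p*·17.2640+(1−p*)·-34.9504)/1.07=12.0680; Δ=(17.2640−-34.9504)/(159.5440−107.3296)=1.0000; B=V−Δ·S=-132.9720
Node (1,1) S=215.6000: V=(p*·94.8800+(1−p*)·17.2640)/1.07=82.6280; Δ=(94.8800−17.2640)/(237.1600−159.5440)=1.0000; B=V−Δ·S=-132.9720
Node (0,0) S=196.0000: V=(p*·82.6280+(1−p*)·12.0680)/1.07=71.7271; Δ=(82.6280−12.0680)/(215.6000−145.0400)=1.0000; B=V−Δ·S=-124.2729
Each (Δ,B) replicates both successor values, so the strategy is self-financing and V0 is arbitrage-free.

(0,0): Delta=1.0000 Bond=-124.2729
(1,0): Delta=1.0000 Bond=-132.9720
(1,1): Delta=1.0000 Bond=-132.9720
V0=71.7271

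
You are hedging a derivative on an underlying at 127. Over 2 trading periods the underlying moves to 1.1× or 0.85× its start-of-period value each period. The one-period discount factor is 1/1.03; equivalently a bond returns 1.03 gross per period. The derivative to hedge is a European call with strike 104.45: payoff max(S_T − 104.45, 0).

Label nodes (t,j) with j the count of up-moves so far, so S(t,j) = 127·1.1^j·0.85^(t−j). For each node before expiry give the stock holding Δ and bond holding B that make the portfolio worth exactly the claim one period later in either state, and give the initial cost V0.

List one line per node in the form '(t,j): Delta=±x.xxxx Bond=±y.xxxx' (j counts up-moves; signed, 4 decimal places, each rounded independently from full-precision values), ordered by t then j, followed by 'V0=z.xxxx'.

(0,0): Delta=0.8913 Bond=-83.7146
(1,0): Delta=0.5297 Bond=-47.1874
(1,1): Delta=1.0000 Bond=-101.4078
V0=29.4838

The replicating-portfolio and risk-neutral prices coincide; use p* = (1.03−0.85)/(1.1−0.85) = 0.7200 for the latter.
Payoff layer (t=2): V(2,0)=0.0000, V(2,1)=14.2950, V(2,2)=49.2200
(1,0): S=107.9500. Δ = (V_up−V_dn)/(S_up−S_dn) = (14.2950−0.0000)/(118.7450−91.7575) = 0.5297. V = [p*·14.2950 + (1−p*)·0.0000]/1.03 = 9.9926. B = V − Δ·S = -47.1874.
(1,1): S=139.7000. Δ = (V_up−V_dn)/(S_up−S_dn) = (49.2200−14.2950)/(153.6700−118.7450) = 1.0000. V = [p*·49.2200 + (1−p*)·14.2950]/1.03 = 38.2922. B = V − Δ·S = -101.4078.
(0,0): S=127.0000. Δ = (V_up−V_dn)/(S_up−S_dn) = (38.2922−9.9926)/(139.7000−107.9500) = 0.8913. V = [p*·38.2922 + (1−p*)·9.9926]/1.03 = 29.4838. B = V − Δ·S = -83.7146.
Root portfolio cost Δ·127+B reproduces V0=29.4838.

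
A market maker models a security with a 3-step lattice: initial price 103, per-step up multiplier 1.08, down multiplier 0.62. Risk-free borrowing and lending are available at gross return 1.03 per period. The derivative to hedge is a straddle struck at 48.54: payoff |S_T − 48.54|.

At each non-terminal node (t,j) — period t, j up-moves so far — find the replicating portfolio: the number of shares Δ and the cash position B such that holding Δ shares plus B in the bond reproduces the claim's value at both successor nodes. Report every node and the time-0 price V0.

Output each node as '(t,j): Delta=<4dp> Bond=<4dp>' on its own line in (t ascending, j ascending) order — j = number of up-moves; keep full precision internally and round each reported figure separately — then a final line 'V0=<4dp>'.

The replicating-portfolio and risk-neutral prices coincide; use p* = (1.03−0.62)/(1.08−0.62) = 0.8913 for the latter.
Terminal payoffs: V(3,0)=23.9922, V(3,1)=5.7793, V(3,2)=25.9463, V(3,3)=81.2103
(2,0): S=39.5932. Δ = (V_up−V_dn)/(S_up−S_dn) = (5.7793−23.9922)/(42.7607−24.5478) = -1.0000. V = [p*·5.7793 + (1−p*)·23.9922]/1.03 = 7.5330. B = V − Δ·S = 47.1262.
(2,1): S=68.9688. Δ = (V_up−V_dn)/(S_up−S_dn) = (25.9463−5.7793)/(74.4863−42.7607) = 0.6357. V = [p*·25.9463 + (1−p*)·5.7793]/1.03 = 23.0624. B = V − Δ·S = -20.7788.
(2,2): S=120.1392. Δ = (V_up−V_dn)/(S_up−S_dn) = (81.2103−25.9463)/(129.7503−74.4863) = 1.0000. V = [p*·81.2103 + (1−p*)·25.9463]/1.03 = 73.0130. B = V − Δ·S = -47.1262.
(1,0): S=63.8600. Δ = (V_up−V_dn)/(S_up−S_dn) = (23.0624−7.5330)/(68.9688−39.5932) = 0.5286. V = [p*·23.0624 + (1−p*)·7.5330]/1.03 = 20.7518. B = V − Δ·S = -13.0076.
(1,1): S=111.2400. Δ = (V_up−V_dn)/(S_up−S_dn) = (73.0130−23.0624)/(120.1392−68.9688) = 0.9762. V = [p*·73.0130 + (1−p*)·23.0624]/1.03 = 65.6151. B = V − Δ·S = -42.9732.
(0,0): S=103.0000. Δ = (V_up−V_dn)/(S_up−S_dn) = (65.6151−20.7518)/(111.2400−63.8600) = 0.9469. V = [p*·65.6151 + (1−p*)·20.7518]/1.03 = 58.9696. B = V − Δ·S = -38.5593.
Root portfolio cost Δ·103+B reproduces V0=58.9696.

(0,0): Delta=0.9469 Bond=-38.5593
(1,0): Delta=0.5286 Bond=-13.0076
(1,1): Delta=0.9762 Bond=-42.9732
(2,0): Delta=-1.0000 Bond=47.1262
(2,1): Delta=0.6357 Bond=-20.7788
(2,2): Delta=1.0000 Bond=-47.1262
V0=58.9696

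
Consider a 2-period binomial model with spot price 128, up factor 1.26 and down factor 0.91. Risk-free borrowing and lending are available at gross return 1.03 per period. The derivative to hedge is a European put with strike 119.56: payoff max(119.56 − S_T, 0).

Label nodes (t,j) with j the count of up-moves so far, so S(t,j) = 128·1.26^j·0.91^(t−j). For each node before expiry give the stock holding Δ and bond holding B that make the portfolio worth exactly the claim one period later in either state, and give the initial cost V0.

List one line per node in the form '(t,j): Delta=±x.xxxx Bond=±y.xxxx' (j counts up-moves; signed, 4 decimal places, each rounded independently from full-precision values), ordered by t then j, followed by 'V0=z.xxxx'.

(0,0): Delta=-0.1932 Bond=30.2448
(1,0): Delta=-0.3327 Bond=47.4054
(1,1): Delta=0.0000 Bond=0.0000
V0=5.5209

The replicating-portfolio and risk-neutral prices coincide; use p* = (1.03−0.91)/(1.26−0.91) = 0.3429 for the latter.
Terminal values V(2,·): V(2,0)=13.5632, V(2,1)=0.0000, V(2,2)=0.0000
  t=1,j=0: stock 116.4800 → up 146.7648 (V=0.0000), down 105.9968 (V=13.5632). Price 8.6534; hedge Δ=-0.3327, bond B=47.4054.
  t=1,j=1: stock 161.2800 → up 203.2128 (V=0.0000), down 146.7648 (V=0.0000). Price 0.0000; hedge Δ=0.0000, bond B=0.0000.
  t=0,j=0: stock 128.0000 → up 161.2800 (V=0.0000), down 116.4800 (V=8.6534). Price 5.5209; hedge Δ=-0.1932, bond B=30.2448.
Root portfolio cost Δ·128+B reproduces V0=5.5209.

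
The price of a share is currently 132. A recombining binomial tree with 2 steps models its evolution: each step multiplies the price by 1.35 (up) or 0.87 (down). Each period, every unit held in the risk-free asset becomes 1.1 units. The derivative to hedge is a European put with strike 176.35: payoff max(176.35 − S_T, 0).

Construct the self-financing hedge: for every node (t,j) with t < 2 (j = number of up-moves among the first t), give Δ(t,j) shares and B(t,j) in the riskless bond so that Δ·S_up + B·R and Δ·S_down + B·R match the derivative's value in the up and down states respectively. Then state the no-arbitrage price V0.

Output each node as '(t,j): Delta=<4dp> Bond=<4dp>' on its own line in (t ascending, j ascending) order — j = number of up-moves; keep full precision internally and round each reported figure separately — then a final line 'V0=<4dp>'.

(0,0): Delta=-0.5585 Bond=99.6493
(1,0): Delta=-1.0000 Bond=160.3182
(1,1): Delta=-0.2492 Bond=54.5011
V0=25.9297

The replicating-portfolio and risk-neutral prices coincide; use p* = (1.1−0.87)/(1.35−0.87) = 0.4792 for the latter.
Terminal payoffs: V(2,0)=76.4392, V(2,1)=21.3160, V(2,2)=0.0000
  t=1,j=0: stock 114.8400 → up 155.0340 (V=21.3160), down 99.9108 (V=76.4392). Price 45.4782; hedge Δ=-1.0000, bond B=160.3182.
  t=1,j=1: stock 178.2000 → up 240.5700 (V=0.0000), down 155.0340 (V=21.3160). Price 10.0928; hedge Δ=-0.2492, bond B=54.5011.
  t=0,j=0: stock 132.0000 → up 178.2000 (V=10.0928), down 114.8400 (V=45.4782). Price 25.9297; hedge Δ=-0.5585, bond B=99.6493.
Self-financing check: at every node Δ·S+B equals the discounted successor values.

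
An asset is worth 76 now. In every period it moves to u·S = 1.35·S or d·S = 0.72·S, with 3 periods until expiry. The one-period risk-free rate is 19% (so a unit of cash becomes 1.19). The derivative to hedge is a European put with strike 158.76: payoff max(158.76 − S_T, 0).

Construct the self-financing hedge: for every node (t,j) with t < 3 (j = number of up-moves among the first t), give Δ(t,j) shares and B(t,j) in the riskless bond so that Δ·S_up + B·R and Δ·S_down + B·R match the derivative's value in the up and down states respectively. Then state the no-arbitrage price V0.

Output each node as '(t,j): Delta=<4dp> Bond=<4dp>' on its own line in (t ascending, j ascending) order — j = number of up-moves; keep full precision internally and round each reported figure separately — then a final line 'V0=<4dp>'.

(0,0): Delta=-0.7683 Bond=83.5557
(1,0): Delta=-1.0000 Bond=112.1107
(1,1): Delta=-0.7262 Bond=95.1149
(2,0): Delta=-1.0000 Bond=133.4118
(2,1): Delta=-1.0000 Bond=133.4118
(2,2): Delta=-0.6765 Bond=106.3016
V0=25.1660

Since d<R<u, set p* = (R−d)/(u−d) = 0.7460; price each node as the discounted p*-expectation of its children.
At expiry t=3: V(3,0)=130.3932, V(3,1)=105.5722, V(3,2)=59.0328, V(3,3)=0.0000
Node (2,0) S=39.3984: V=(p*·105.5722+(1−p*)·130.3932)/1.19=94.0134; Δ=(105.5722−130.3932)/(53.1878−28.3668)=-1.0000; B=V−Δ·S=133.4118
Node (2,1) S=73.8720: V=(p*·59.0328+(1−p*)·105.5722)/1.19=59.5398; Δ=(59.0328−105.5722)/(99.7272−53.1878)=-1.0000; B=V−Δ·S=133.4118
Node (2,2) S=138.5100: V=(p*·0.0000+(1−p*)·59.0328)/1.19=12.5987; Δ=(0.0000−59.0328)/(186.9885−99.7272)=-0.6765; B=V−Δ·S=106.3016
Node (1,0) S=54.7200: V=(p*·59.5398+(1−p*)·94.0134)/1.19=57.3907; Δ=(59.5398−94.0134)/(73.8720−39.3984)=-1.0000; B=V−Δ·S=112.1107
Node (1,1) S=102.6000: V=(p*·12.5987+(1−p*)·59.5398)/1.19=20.6052; Δ=(12.5987−59.5398)/(138.5100−73.8720)=-0.7262; B=V−Δ·S=95.1149
Node (0,0) S=76.0000: V=(p*·20.6052+(1−p*)·57.3907)/1.19=25.1660; Δ=(20.6052−57.3907)/(102.6000−54.7200)=-0.7683; B=V−Δ·S=83.5557
Self-financing check: at every node Δ·S+B equals the discounted successor values.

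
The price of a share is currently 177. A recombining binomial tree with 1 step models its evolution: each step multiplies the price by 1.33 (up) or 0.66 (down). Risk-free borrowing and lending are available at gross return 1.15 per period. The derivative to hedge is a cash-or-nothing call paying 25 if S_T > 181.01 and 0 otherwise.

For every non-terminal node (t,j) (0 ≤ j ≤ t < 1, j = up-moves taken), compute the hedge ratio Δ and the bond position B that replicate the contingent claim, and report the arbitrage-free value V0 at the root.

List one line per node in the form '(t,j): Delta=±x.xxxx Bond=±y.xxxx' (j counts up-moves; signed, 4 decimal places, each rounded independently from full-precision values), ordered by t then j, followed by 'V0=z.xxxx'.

Since d<R<u, set p* = (R−d)/(u−d) = 0.7313; price each node as the discounted p*-expectation of its children.
At expiry t=1: V(1,0)=0.0000, V(1,1)=25.0000
(0,0): S=177.0000. Δ = (V_up−V_dn)/(S_up−S_dn) = (25.0000−0.0000)/(235.4100−116.8200) = 0.2108. V = [p*·25.0000 + (1−p*)·0.0000]/1.15 = 15.8988. B = V − Δ·S = -21.4147.
Root portfolio cost Δ·177+B reproduces V0=15.8988.

(0,0): Delta=0.2108 Bond=-21.4147
V0=15.8988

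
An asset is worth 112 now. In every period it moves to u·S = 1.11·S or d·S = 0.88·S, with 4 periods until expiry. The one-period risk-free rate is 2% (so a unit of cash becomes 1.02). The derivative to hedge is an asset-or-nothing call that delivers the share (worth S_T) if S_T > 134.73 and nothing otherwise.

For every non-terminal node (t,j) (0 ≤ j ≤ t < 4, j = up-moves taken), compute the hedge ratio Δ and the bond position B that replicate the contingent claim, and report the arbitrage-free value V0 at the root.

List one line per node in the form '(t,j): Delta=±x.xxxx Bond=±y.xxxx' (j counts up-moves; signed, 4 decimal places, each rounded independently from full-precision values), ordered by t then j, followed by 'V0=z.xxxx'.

(0,0): Delta=2.4353 Bond=-207.2336
(1,0): Delta=2.1176 Bond=-180.0629
(1,1): Delta=2.5972 Bond=-231.5095
(2,0): Delta=0.0000 Bond=0.0000
(2,1): Delta=3.1968 Bond=-301.7341
(2,2): Delta=2.2917 Bond=-193.9719
(3,0): Delta=0.0000 Bond=0.0000
(3,1): Delta=0.0000 Bond=0.0000
(3,2): Delta=4.8261 Bond=-505.6201
(3,3): Delta=1.0000 Bond=0.0000
V0=65.5217

Under the risk-neutral measure, an up-move has probability p* = (R−d)/(u−d) = 0.6087 and values discount at R = 1.02.
At expiry t=4: V(4,0)=0.0000, V(4,1)=0.0000, V(4,2)=0.0000, V(4,3)=134.7937, V(4,4)=170.0239
Node (3,0) S=76.3249: V=(p*·0.0000+(1−p*)·0.0000)/1.02=0.0000; Δ=(0.0000−0.0000)/(84.7206−67.1659)=0.0000; B=V−Δ·S=0.0000
Node (3,1) S=96.2734: V=(p*·0.0000+(1−p*)·0.0000)/1.02=0.0000; Δ=(0.0000−0.0000)/(106.8635−84.7206)=0.0000; B=V−Δ·S=0.0000
Node (3,2) S=121.4358: V=(p*·134.7937+(1−p*)·0.0000)/1.02=80.4396; Δ=(134.7937−0.0000)/(134.7937−106.8635)=4.8261; B=V−Δ·S=-505.6201
Node (3,3) S=153.1747: V=(p*·170.0239+(1−p*)·134.7937)/1.02=153.1747; Δ=(170.0239−134.7937)/(170.0239−134.7937)=1.0000; B=V−Δ·S=0.0000
Node (2,0) S=86.7328: V=(p*·0.0000+(1−p*)·0.0000)/1.02=0.0000; Δ=(0.0000−0.0000)/(96.2734−76.3249)=0.0000; B=V−Δ·S=0.0000
Node (2,1) S=109.4016: V=(p*·80.4396+(1−p*)·0.0000)/1.02=48.0031; Δ=(80.4396−0.0000)/(121.4358−96.2734)=3.1968; B=V−Δ·S=-301.7341
Node (2,2) S=137.9952: V=(p*·153.1747+(1−p*)·80.4396)/1.02=122.2677; Δ=(153.1747−80.4396)/(153.1747−121.4358)=2.2917; B=V−Δ·S=-193.9719
Node (1,0) S=98.5600: V=(p*·48.0031+(1−p*)·0.0000)/1.02=28.6464; Δ=(48.0031−0.0000)/(109.4016−86.7328)=2.1176; B=V−Δ·S=-180.0629
Node (1,1) S=124.3200: V=(p*·122.2677+(1−p*)·48.0031)/1.02=91.3801; Δ=(122.2677−48.0031)/(137.9952−109.4016)=2.5972; B=V−Δ·S=-231.5095
Node (0,0) S=112.0000: V=(p*·91.3801+(1−p*)·28.6464)/1.02=65.5217; Δ=(91.3801−28.6464)/(124.3200−98.5600)=2.4353; B=V−Δ·S=-207.2336
The time-0 hedge costs 65.5217, which is the no-arbitrage price.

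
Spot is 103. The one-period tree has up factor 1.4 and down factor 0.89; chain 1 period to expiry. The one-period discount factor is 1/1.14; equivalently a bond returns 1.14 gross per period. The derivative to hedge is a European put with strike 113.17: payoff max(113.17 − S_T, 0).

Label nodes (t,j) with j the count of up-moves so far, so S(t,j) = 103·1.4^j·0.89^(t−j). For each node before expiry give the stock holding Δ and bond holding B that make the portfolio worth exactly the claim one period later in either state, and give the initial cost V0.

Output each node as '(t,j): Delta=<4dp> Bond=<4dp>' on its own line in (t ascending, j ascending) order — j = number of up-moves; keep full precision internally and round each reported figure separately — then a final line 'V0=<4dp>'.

(0,0): Delta=-0.4093 Bond=51.7716
V0=9.6147

No-arbitrage ⇒ martingale measure with p* = (R−d)/(u−d) = 0.4902.
Terminal payoffs: V(1,0)=21.5000, V(1,1)=0.0000
  t=0,j=0: stock 103.0000 → up 144.2000 (V=0.0000), down 91.6700 (V=21.5000). Price 9.6147; hedge Δ=-0.4093, bond B=51.7716.
Self-financing check: at every node Δ·S+B equals the discounted successor values.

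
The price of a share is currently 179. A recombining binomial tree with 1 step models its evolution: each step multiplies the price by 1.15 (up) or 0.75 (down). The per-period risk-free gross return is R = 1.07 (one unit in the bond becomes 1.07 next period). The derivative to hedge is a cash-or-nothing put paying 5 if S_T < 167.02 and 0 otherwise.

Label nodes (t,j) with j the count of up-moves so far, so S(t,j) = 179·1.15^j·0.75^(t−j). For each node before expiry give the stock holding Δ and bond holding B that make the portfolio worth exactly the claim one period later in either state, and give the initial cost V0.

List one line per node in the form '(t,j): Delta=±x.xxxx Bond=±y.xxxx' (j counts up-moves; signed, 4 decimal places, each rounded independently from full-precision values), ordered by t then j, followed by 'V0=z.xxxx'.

(0,0): Delta=-0.0698 Bond=13.4346
V0=0.9346

The replicating-portfolio and risk-neutral prices coincide; use p* = (1.07−0.75)/(1.15−0.75) = 0.8000 for the latter.
Terminal payoffs: V(1,0)=5.0000, V(1,1)=0.0000
(0,0): S=179.0000. Δ = (V_up−V_dn)/(S_up−S_dn) = (0.0000−5.0000)/(205.8500−134.2500) = -0.0698. V = [p*·0.0000 + (1−p*)·5.0000]/1.07 = 0.9346. B = V − Δ·S = 13.4346.
Self-financing check: at every node Δ·S+B equals the discounted successor values.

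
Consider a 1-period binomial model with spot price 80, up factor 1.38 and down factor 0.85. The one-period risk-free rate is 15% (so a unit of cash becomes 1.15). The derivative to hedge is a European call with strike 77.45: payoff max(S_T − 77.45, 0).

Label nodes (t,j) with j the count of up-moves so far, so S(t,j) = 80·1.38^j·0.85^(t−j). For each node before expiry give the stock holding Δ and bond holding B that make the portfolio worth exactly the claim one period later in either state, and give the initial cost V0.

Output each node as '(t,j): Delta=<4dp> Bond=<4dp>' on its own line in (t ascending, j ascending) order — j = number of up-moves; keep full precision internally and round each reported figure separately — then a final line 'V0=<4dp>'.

(0,0): Delta=0.7771 Bond=-45.9516
V0=16.2182

Since d<R<u, set p* = (R−d)/(u−d) = 0.5660; price each node as the discounted p*-expectation of its children.
Terminal values V(1,·): V(1,0)=0.0000, V(1,1)=32.9500
Node (0,0) S=80.0000: V=(p*·32.9500+(1−p*)·0.0000)/1.15=16.2182; Δ=(32.9500−0.0000)/(110.4000−68.0000)=0.7771; B=V−Δ·S=-45.9516
The time-0 hedge costs 16.2182, which is the no-arbitrage price.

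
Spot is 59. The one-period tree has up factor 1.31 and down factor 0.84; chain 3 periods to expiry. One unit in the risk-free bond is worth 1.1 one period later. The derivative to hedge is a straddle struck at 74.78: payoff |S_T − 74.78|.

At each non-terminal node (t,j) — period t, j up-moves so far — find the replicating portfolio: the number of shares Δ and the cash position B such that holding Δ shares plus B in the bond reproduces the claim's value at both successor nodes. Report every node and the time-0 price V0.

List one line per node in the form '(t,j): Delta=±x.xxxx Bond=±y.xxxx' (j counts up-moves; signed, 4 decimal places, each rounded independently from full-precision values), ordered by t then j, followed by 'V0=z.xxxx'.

Risk-neutral probability p* = (R−d)/(u−d) = (1.1−0.84)/(1.31−0.84) = 0.5532.
Payoff layer (t=3): V(3,0)=39.8105, V(3,1)=20.2442, V(3,2)=10.2699, V(3,3)=57.8574
  t=2,j=0: stock 41.6304 → up 54.5358 (V=20.2442), down 34.9695 (V=39.8105). Price 26.3514; hedge Δ=-1.0000, bond B=67.9818.
  t=2,j=1: stock 64.9236 → up 85.0499 (V=10.2699), down 54.5358 (V=20.2442). Price 13.3877; hedge Δ=-0.3269, bond B=34.6096.
  t=2,j=2: stock 101.2499 → up 132.6374 (V=57.8574), down 85.0499 (V=10.2699). Price 33.2681; hedge Δ=1.0000, bond B=-67.9818.
  t=1,j=0: stock 49.5600 → up 64.9236 (V=13.3877), down 41.6304 (V=26.3514). Price 17.4364; hedge Δ=-0.5565, bond B=45.0187.
  t=1,j=1: stock 77.2900 → up 101.2499 (V=33.2681), down 64.9236 (V=13.3877). Price 22.1685; hedge Δ=0.5473, bond B=-20.1301.
  t=0,j=0: stock 59.0000 → up 77.2900 (V=22.1685), down 49.5600 (V=17.4364). Price 18.2311; hedge Δ=0.1707, bond B=8.1627.
The time-0 hedge costs 18.2311, which is the no-arbitrage price.

(0,0): Delta=0.1707 Bond=8.1627
(1,0): Delta=-0.5565 Bond=45.0187
(1,1): Delta=0.5473 Bond=-20.1301
(2,0): Delta=-1.0000 Bond=67.9818
(2,1): Delta=-0.3269 Bond=34.6096
(2,2): Delta=1.0000 Bond=-67.9818
V0=18.2311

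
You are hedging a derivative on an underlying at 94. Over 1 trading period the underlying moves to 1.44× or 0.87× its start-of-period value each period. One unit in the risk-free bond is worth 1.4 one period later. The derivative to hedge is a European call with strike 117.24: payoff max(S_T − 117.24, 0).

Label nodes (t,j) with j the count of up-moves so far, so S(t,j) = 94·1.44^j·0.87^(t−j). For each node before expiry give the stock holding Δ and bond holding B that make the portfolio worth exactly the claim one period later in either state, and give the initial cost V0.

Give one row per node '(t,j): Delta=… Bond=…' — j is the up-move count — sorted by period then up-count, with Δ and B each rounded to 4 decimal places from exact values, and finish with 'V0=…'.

Risk-neutral probability p* = (R−d)/(u−d) = (1.4−0.87)/(1.44−0.87) = 0.9298.
Terminal payoffs: V(1,0)=0.0000, V(1,1)=18.1200
  t=0,j=0: stock 94.0000 → up 135.3600 (V=18.1200), down 81.7800 (V=0.0000). Price 12.0346; hedge Δ=0.3382, bond B=-19.7549.
The time-0 hedge costs 12.0346, which is the no-arbitrage price.

(0,0): Delta=0.3382 Bond=-19.7549
V0=12.0346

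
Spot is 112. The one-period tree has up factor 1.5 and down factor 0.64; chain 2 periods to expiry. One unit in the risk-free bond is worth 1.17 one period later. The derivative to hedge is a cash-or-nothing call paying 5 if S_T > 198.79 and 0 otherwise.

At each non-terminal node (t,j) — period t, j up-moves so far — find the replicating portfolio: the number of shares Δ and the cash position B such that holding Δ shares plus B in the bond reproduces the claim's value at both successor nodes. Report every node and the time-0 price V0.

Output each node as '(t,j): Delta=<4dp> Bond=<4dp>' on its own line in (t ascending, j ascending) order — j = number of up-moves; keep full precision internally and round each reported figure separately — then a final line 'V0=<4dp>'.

(0,0): Delta=0.0273 Bond=-1.6752
(1,0): Delta=0.0000 Bond=0.0000
(1,1): Delta=0.0346 Bond=-3.1803
V0=1.3872

Under the risk-neutral measure, an up-move has probability p* = (R−d)/(u−d) = 0.6163 and values discount at R = 1.17.
Terminal payoffs: V(2,0)=0.0000, V(2,1)=0.0000, V(2,2)=5.0000
(1,0): S=71.6800. Δ = (V_up−V_dn)/(S_up−S_dn) = (0.0000−0.0000)/(107.5200−45.8752) = 0.0000. V = [p*·0.0000 + (1−p*)·0.0000]/1.17 = 0.0000. B = V − Δ·S = 0.0000.
(1,1): S=168.0000. Δ = (V_up−V_dn)/(S_up−S_dn) = (5.0000−0.0000)/(252.0000−107.5200) = 0.0346. V = [p*·5.0000 + (1−p*)·0.0000]/1.17 = 2.6337. B = V − Δ·S = -3.1803.
(0,0): S=112.0000. Δ = (V_up−V_dn)/(S_up−S_dn) = (2.6337−0.0000)/(168.0000−71.6800) = 0.0273. V = [p*·2.6337 + (1−p*)·0.0000]/1.17 = 1.3872. B = V − Δ·S = -1.6752.
Root portfolio cost Δ·112+B reproduces V0=1.3872.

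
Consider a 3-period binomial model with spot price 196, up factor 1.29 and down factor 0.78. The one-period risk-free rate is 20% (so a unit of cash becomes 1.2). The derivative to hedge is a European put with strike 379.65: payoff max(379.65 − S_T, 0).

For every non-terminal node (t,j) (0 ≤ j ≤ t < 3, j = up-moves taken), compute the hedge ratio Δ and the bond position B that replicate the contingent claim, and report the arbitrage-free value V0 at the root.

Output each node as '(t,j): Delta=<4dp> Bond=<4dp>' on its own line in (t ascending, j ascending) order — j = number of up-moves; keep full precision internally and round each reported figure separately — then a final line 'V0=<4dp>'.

Since d<R<u, set p* = (R−d)/(u−d) = 0.8235; price each node as the discounted p*-expectation of its children.
Terminal values V(3,·): V(3,0)=286.6378, V(3,1)=225.8221, V(3,2)=125.2424, V(3,3)=0.0000
  t=2,j=0: stock 119.2464 → up 153.8279 (V=225.8221), down 93.0122 (V=286.6378). Price 197.1286; hedge Δ=-1.0000, bond B=316.3750.
  t=2,j=1: stock 197.2152 → up 254.4076 (V=125.2424), down 153.8279 (V=225.8221). Price 119.1598; hedge Δ=-1.0000, bond B=316.3750.
  t=2,j=2: stock 326.1636 → up 420.7510 (V=0.0000), down 254.4076 (V=125.2424). Price 18.4180; hedge Δ=-0.7529, bond B=263.9913.
  t=1,j=0: stock 152.8800 → up 197.2152 (V=119.1598), down 119.2464 (V=197.1286). Price 110.7658; hedge Δ=-1.0000, bond B=263.6458.
  t=1,j=1: stock 252.8400 → up 326.1636 (V=18.4180), down 197.2152 (V=119.1598). Price 30.1633; hedge Δ=-0.7813, bond B=227.6962.
  t=0,j=0: stock 196.0000 → up 252.8400 (V=30.1633), down 152.8800 (V=110.7658). Price 36.9894; hedge Δ=-0.8063, bond B=195.0336.
Self-financing check: at every node Δ·S+B equals the discounted successor values.

(0,0): Delta=-0.8063 Bond=195.0336
(1,0): Delta=-1.0000 Bond=263.6458
(1,1): Delta=-0.7813 Bond=227.6962
(2,0): Delta=-1.0000 Bond=316.3750
(2,1): Delta=-1.0000 Bond=316.3750
(2,2): Delta=-0.7529 Bond=263.9913
V0=36.9894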